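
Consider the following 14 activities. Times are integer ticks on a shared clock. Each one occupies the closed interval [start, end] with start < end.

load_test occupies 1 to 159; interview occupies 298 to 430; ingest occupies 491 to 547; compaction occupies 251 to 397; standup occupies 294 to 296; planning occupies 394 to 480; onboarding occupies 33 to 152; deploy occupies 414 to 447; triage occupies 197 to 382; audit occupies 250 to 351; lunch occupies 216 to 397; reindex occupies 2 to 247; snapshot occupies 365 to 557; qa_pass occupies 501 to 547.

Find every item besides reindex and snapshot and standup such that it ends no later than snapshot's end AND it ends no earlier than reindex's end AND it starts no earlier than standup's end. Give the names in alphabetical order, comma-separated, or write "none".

deploy, ingest, interview, planning, qa_pass

Conditions: its end is no later than snapshot's end (X.end <= 557) AND its end is no earlier than reindex's end (X.end >= 247) AND its start is no earlier than standup's end (X.start >= 296).
audit: end 351 <= 557? ✓; end 351 >= 247? ✓; start 250 >= 296? ✗ → no.
compaction: end 397 <= 557? ✓; end 397 >= 247? ✓; start 251 >= 296? ✗ → no.
deploy: end 447 <= 557? ✓; end 447 >= 247? ✓; start 414 >= 296? ✓ → yes.
ingest: end 547 <= 557? ✓; end 547 >= 247? ✓; start 491 >= 296? ✓ → yes.
interview: end 430 <= 557? ✓; end 430 >= 247? ✓; start 298 >= 296? ✓ → yes.
load_test: end 159 <= 557? ✓; end 159 >= 247? ✗; start 1 >= 296? ✗ → no.
lunch: end 397 <= 557? ✓; end 397 >= 247? ✓; start 216 >= 296? ✗ → no.
onboarding: end 152 <= 557? ✓; end 152 >= 247? ✗; start 33 >= 296? ✗ → no.
planning: end 480 <= 557? ✓; end 480 >= 247? ✓; start 394 >= 296? ✓ → yes.
qa_pass: end 547 <= 557? ✓; end 547 >= 247? ✓; start 501 >= 296? ✓ → yes.
triage: end 382 <= 557? ✓; end 382 >= 247? ✓; start 197 >= 296? ✗ → no.
Result: deploy, ingest, interview, planning, qa_pass.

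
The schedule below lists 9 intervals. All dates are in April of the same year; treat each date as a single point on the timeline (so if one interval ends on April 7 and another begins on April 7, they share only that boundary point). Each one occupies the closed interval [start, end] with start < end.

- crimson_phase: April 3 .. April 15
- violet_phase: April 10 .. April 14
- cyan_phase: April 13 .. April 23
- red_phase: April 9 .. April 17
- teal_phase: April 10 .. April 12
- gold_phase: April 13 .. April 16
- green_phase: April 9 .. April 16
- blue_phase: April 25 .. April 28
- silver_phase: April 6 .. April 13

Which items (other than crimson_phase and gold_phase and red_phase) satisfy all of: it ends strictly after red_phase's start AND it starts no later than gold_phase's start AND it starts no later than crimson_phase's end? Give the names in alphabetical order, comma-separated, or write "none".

Conditions: its end is strictly after red_phase's start (X.end > April 9) AND its start is no later than gold_phase's start (X.start <= April 13) AND its start is no later than crimson_phase's end (X.start <= April 15).
blue_phase: end April 28 > April 9? ✓; start April 25 <= April 13? ✗; start April 25 <= April 15? ✗ → no.
cyan_phase: end April 23 > April 9? ✓; start April 13 <= April 13? ✓; start April 13 <= April 15? ✓ → yes.
green_phase: end April 16 > April 9? ✓; start April 9 <= April 13? ✓; start April 9 <= April 15? ✓ → yes.
silver_phase: end April 13 > April 9? ✓; start April 6 <= April 13? ✓; start April 6 <= April 15? ✓ → yes.
teal_phase: end April 12 > April 9? ✓; start April 10 <= April 13? ✓; start April 10 <= April 15? ✓ → yes.
violet_phase: end April 14 > April 9? ✓; start April 10 <= April 13? ✓; start April 10 <= April 15? ✓ → yes.
Result: cyan_phase, green_phase, silver_phase, teal_phase, violet_phase.

cyan_phase, green_phase, silver_phase, teal_phase, violet_phase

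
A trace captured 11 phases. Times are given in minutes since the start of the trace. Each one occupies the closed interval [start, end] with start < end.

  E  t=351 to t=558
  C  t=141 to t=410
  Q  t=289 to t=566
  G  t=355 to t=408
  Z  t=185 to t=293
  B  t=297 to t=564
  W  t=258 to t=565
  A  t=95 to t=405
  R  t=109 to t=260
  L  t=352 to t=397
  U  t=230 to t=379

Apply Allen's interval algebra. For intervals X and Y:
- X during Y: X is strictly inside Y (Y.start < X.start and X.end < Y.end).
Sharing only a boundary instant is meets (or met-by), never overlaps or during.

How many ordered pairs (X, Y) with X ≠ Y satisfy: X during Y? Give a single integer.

21

Checking all 110 ordered pairs for relation 'during'; matching pairs in alphabetical order:
(B, Q): B during Q ✓
(B, W): B during W ✓
(E, B): E during B ✓
(E, Q): E during Q ✓
(E, W): E during W ✓
(G, B): G during B ✓
(G, C): G during C ✓
(G, E): G during E ✓
(G, Q): G during Q ✓
(G, W): G during W ✓
(L, A): L during A ✓
(L, B): L during B ✓
(L, C): L during C ✓
(L, E): L during E ✓
(L, Q): L during Q ✓
(L, W): L during W ✓
(R, A): R during A ✓
(U, A): U during A ✓
(U, C): U during C ✓
(Z, A): Z during A ✓
(Z, C): Z during C ✓
Count: 21.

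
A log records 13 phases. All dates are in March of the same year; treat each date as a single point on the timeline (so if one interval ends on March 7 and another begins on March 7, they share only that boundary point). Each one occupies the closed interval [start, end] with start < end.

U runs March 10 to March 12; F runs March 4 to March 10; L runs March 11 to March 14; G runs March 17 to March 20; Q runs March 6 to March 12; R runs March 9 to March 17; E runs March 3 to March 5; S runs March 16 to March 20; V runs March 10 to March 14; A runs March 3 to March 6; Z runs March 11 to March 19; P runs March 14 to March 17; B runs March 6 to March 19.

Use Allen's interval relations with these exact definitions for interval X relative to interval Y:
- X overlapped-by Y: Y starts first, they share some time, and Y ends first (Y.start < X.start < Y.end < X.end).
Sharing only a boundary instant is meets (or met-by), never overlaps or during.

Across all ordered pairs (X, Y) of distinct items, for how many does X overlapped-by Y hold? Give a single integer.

Checking all 156 ordered pairs for relation 'overlapped-by'; matching pairs in alphabetical order:
(B, F): B overlapped-by F ✓
(F, A): F overlapped-by A ✓
(F, E): F overlapped-by E ✓
(G, B): G overlapped-by B ✓
(G, Z): G overlapped-by Z ✓
(L, Q): L overlapped-by Q ✓
(L, U): L overlapped-by U ✓
(Q, F): Q overlapped-by F ✓
(R, F): R overlapped-by F ✓
(R, Q): R overlapped-by Q ✓
(S, B): S overlapped-by B ✓
(S, P): S overlapped-by P ✓
(S, R): S overlapped-by R ✓
(S, Z): S overlapped-by Z ✓
(V, Q): V overlapped-by Q ✓
(Z, Q): Z overlapped-by Q ✓
(Z, R): Z overlapped-by R ✓
(Z, U): Z overlapped-by U ✓
(Z, V): Z overlapped-by V ✓
Count: 19.

19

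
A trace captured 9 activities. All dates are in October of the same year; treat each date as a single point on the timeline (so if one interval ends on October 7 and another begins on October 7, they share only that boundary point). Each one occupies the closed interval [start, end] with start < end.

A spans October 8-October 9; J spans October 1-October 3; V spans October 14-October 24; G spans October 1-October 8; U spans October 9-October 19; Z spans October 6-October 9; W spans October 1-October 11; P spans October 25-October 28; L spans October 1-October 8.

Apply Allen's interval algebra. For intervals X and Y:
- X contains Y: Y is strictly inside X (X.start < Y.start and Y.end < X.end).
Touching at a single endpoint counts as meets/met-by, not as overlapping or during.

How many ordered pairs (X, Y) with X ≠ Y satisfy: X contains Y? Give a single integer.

Checking all 72 ordered pairs for relation 'contains'; matching pairs in alphabetical order:
(W, A): W contains A ✓
(W, Z): W contains Z ✓
Count: 2.

2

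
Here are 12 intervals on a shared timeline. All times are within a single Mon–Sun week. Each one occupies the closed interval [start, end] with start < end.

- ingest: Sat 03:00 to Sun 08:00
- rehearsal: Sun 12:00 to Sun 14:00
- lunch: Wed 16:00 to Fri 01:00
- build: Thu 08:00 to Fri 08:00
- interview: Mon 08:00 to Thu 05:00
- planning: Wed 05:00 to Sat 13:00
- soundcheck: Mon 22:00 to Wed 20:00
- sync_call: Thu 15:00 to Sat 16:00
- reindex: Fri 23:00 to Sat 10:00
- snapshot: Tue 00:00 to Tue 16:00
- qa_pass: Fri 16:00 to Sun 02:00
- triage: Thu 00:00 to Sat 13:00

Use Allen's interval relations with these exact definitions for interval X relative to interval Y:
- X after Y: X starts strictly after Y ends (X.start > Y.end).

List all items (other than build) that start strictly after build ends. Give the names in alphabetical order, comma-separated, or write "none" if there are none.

ingest, qa_pass, rehearsal, reindex

Target build = [Thu 08:00, Fri 08:00].
ingest [Sat 03:00, Sun 08:00] → after → yes.
interview [Mon 08:00, Thu 05:00] → before → no.
lunch [Wed 16:00, Fri 01:00] → overlaps → no.
planning [Wed 05:00, Sat 13:00] → contains → no.
qa_pass [Fri 16:00, Sun 02:00] → after → yes.
rehearsal [Sun 12:00, Sun 14:00] → after → yes.
reindex [Fri 23:00, Sat 10:00] → after → yes.
snapshot [Tue 00:00, Tue 16:00] → before → no.
soundcheck [Mon 22:00, Wed 20:00] → before → no.
sync_call [Thu 15:00, Sat 16:00] → overlapped-by → no.
triage [Thu 00:00, Sat 13:00] → contains → no.
Result: ingest, qa_pass, rehearsal, reindex.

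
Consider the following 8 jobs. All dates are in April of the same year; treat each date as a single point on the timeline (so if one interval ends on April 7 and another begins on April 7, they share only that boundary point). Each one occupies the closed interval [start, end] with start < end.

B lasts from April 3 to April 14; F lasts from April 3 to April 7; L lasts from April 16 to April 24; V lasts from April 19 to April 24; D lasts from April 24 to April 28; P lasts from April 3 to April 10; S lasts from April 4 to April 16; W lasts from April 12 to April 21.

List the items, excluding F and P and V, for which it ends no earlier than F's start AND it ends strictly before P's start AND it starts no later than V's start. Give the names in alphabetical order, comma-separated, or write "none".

Conditions: its end is no earlier than F's start (X.end >= April 3) AND its end is strictly before P's start (X.end < April 3) AND its start is no later than V's start (X.start <= April 19).
B: end April 14 >= April 3? ✓; end April 14 < April 3? ✗; start April 3 <= April 19? ✓ → no.
D: end April 28 >= April 3? ✓; end April 28 < April 3? ✗; start April 24 <= April 19? ✗ → no.
L: end April 24 >= April 3? ✓; end April 24 < April 3? ✗; start April 16 <= April 19? ✓ → no.
S: end April 16 >= April 3? ✓; end April 16 < April 3? ✗; start April 4 <= April 19? ✓ → no.
W: end April 21 >= April 3? ✓; end April 21 < April 3? ✗; start April 12 <= April 19? ✓ → no.
Result: none.

none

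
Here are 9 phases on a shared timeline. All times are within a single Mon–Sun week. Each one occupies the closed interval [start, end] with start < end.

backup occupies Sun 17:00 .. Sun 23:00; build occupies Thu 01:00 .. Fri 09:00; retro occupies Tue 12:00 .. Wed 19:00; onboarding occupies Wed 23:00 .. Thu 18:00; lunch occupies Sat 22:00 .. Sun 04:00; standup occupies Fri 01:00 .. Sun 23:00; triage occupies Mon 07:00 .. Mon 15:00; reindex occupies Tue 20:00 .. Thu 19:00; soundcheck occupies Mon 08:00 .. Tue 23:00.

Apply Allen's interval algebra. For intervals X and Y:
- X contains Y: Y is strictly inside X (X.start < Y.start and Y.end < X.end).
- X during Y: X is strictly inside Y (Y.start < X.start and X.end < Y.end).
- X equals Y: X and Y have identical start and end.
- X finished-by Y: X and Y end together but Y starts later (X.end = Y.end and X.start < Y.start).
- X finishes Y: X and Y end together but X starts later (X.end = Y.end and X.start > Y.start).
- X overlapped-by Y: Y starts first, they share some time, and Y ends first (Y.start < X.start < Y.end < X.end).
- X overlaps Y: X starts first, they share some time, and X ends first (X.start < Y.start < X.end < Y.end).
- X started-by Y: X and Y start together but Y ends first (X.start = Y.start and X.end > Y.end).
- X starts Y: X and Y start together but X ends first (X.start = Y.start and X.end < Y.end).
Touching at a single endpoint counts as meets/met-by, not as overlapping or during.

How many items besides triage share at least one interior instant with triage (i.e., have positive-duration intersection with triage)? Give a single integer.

Target triage = [Mon 07:00, Mon 15:00].
backup [Sun 17:00, Sun 23:00] → after → no.
build [Thu 01:00, Fri 09:00] → after → no.
lunch [Sat 22:00, Sun 04:00] → after → no.
onboarding [Wed 23:00, Thu 18:00] → after → no.
reindex [Tue 20:00, Thu 19:00] → after → no.
retro [Tue 12:00, Wed 19:00] → after → no.
soundcheck [Mon 08:00, Tue 23:00] → overlapped-by → counts.
standup [Fri 01:00, Sun 23:00] → after → no.
Total: 1.

1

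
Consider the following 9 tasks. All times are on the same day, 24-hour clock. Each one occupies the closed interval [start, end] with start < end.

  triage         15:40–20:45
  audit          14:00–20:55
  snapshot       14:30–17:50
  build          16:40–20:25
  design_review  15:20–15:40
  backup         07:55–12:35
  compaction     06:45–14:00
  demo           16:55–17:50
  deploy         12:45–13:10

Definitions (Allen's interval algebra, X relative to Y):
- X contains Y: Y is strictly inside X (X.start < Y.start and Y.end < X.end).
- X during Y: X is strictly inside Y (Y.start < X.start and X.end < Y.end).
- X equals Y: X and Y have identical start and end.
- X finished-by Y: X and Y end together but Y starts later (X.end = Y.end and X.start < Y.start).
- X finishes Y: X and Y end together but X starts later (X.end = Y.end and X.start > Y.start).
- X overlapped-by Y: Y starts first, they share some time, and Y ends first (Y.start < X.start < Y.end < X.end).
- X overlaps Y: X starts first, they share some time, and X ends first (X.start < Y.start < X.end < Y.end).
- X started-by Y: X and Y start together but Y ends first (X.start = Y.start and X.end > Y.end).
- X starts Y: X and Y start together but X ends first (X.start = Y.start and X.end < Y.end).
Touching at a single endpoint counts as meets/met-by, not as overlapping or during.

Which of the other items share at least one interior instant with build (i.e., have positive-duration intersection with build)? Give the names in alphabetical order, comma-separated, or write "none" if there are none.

Target build = [16:40, 20:25].
audit [14:00, 20:55] → contains → yes.
backup [07:55, 12:35] → before → no.
compaction [06:45, 14:00] → before → no.
demo [16:55, 17:50] → during → yes.
deploy [12:45, 13:10] → before → no.
design_review [15:20, 15:40] → before → no.
snapshot [14:30, 17:50] → overlaps → yes.
triage [15:40, 20:45] → contains → yes.
Result: audit, demo, snapshot, triage.

audit, demo, snapshot, triage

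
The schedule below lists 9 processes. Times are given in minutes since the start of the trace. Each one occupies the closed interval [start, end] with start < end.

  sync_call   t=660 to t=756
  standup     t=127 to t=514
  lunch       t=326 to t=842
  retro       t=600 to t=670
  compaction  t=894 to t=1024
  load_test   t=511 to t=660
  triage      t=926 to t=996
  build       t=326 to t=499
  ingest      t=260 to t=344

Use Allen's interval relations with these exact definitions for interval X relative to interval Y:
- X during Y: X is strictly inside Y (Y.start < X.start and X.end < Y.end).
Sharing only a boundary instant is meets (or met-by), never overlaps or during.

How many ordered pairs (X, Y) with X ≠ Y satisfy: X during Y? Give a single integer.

6

Checking all 72 ordered pairs for relation 'during'; matching pairs in alphabetical order:
(build, standup): build during standup ✓
(ingest, standup): ingest during standup ✓
(load_test, lunch): load_test during lunch ✓
(retro, lunch): retro during lunch ✓
(sync_call, lunch): sync_call during lunch ✓
(triage, compaction): triage during compaction ✓
Count: 6.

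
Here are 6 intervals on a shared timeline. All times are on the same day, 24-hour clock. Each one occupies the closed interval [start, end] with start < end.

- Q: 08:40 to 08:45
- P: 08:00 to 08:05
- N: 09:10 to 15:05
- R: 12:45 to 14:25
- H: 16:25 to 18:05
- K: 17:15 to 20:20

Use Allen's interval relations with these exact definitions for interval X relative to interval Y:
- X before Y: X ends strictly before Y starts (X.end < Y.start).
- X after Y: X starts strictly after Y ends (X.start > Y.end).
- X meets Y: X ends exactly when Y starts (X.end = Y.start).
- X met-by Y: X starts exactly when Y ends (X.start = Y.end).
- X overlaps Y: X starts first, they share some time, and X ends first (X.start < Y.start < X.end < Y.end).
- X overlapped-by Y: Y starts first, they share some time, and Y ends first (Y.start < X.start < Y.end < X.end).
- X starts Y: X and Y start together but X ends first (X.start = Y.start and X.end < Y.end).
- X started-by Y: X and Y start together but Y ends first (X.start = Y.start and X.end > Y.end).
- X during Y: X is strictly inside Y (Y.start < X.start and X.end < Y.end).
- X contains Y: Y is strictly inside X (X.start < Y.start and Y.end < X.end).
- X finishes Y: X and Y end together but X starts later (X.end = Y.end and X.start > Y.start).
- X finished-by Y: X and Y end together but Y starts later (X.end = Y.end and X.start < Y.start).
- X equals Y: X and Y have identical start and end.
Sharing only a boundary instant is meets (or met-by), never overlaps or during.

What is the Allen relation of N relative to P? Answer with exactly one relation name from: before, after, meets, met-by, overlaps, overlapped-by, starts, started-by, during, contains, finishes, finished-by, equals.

N = [09:10, 15:05]; P = [08:00, 08:05].
Compare endpoints: N.start > P.start, N.start > P.end, N.end > P.start, N.end > P.end.
That pattern is 'after'.

after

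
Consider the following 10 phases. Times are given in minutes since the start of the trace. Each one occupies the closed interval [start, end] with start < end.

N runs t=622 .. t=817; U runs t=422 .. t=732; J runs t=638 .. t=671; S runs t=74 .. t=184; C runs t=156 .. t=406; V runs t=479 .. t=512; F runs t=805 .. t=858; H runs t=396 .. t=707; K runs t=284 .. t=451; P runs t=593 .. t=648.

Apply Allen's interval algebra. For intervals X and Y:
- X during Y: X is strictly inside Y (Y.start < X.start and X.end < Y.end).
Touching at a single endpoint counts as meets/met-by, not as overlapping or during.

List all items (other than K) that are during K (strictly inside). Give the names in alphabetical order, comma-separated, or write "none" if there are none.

Target K = [t=284, t=451].
C [t=156, t=406] → overlaps → no.
F [t=805, t=858] → after → no.
H [t=396, t=707] → overlapped-by → no.
J [t=638, t=671] → after → no.
N [t=622, t=817] → after → no.
P [t=593, t=648] → after → no.
S [t=74, t=184] → before → no.
U [t=422, t=732] → overlapped-by → no.
V [t=479, t=512] → after → no.
Result: none.

none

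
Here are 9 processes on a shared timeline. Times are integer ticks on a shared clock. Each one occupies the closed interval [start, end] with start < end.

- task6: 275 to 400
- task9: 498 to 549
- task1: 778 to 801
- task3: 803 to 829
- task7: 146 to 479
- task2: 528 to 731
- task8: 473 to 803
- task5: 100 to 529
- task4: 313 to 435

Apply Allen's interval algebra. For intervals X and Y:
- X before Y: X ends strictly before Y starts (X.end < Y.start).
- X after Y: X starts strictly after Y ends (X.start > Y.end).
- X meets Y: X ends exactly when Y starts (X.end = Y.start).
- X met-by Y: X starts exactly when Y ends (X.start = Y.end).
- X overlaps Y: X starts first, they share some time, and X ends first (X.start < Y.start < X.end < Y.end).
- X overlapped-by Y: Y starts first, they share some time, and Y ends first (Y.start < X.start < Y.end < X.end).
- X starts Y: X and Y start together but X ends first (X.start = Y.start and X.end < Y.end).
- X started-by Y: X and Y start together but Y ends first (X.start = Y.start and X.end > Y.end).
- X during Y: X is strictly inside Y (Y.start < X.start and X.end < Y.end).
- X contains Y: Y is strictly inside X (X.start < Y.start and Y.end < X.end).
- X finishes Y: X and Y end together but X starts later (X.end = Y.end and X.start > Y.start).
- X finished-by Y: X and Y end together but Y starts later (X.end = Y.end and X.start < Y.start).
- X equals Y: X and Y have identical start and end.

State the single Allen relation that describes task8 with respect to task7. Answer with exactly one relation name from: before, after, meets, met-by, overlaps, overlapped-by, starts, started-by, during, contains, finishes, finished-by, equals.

task8 = [473, 803]; task7 = [146, 479].
Compare endpoints: task8.start > task7.start, task8.start < task7.end, task8.end > task7.start, task8.end > task7.end.
That pattern is 'overlapped-by'.

overlapped-by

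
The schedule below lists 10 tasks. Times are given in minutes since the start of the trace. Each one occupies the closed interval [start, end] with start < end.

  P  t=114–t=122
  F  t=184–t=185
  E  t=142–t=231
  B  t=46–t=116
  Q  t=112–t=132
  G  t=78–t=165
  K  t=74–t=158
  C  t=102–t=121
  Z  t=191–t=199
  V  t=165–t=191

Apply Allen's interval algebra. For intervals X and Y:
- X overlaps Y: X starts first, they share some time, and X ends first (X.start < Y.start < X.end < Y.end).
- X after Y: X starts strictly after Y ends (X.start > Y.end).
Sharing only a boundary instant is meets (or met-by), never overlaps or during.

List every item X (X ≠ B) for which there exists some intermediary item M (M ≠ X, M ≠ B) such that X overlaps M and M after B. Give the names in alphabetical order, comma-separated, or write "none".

Target B = [t=46, t=116].
Intermediaries M with M after B: E, F, V, Z.
Via E — items with X overlaps E: G, K.
Via F — items with X overlaps F: none.
Via V — items with X overlaps V: none.
Via Z — items with X overlaps Z: none.
Union: G, K.

G, K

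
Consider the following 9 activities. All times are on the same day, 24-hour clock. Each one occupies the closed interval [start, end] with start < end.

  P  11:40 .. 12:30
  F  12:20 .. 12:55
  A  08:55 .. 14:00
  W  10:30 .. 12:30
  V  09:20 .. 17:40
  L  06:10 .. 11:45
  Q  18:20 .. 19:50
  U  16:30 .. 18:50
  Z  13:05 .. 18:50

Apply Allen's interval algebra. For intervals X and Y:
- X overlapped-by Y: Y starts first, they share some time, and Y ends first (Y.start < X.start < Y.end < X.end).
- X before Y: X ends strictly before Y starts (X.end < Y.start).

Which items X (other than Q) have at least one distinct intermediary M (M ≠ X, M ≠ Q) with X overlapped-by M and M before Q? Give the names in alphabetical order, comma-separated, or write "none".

A, F, P, U, V, W, Z

Target Q = [18:20, 19:50].
Intermediaries M with M before Q: A, F, L, P, V, W.
Via A — items with X overlapped-by A: V, Z.
Via F — items with X overlapped-by F: none.
Via L — items with X overlapped-by L: A, P, V, W.
Via P — items with X overlapped-by P: F.
Via V — items with X overlapped-by V: U, Z.
Via W — items with X overlapped-by W: F.
Union: A, F, P, U, V, W, Z.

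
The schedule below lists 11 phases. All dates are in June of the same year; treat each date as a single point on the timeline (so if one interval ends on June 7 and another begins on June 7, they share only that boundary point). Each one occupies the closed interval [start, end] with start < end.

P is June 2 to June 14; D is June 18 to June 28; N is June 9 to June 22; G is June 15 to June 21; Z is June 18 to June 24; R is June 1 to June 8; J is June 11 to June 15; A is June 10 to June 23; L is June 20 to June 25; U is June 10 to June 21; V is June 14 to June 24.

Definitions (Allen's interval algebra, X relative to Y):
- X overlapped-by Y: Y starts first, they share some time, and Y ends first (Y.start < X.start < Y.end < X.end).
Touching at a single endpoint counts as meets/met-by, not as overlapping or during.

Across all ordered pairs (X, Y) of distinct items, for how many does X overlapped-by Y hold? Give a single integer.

Checking all 110 ordered pairs for relation 'overlapped-by'; matching pairs in alphabetical order:
(A, N): A overlapped-by N ✓
(A, P): A overlapped-by P ✓
(D, A): D overlapped-by A ✓
(D, G): D overlapped-by G ✓
(D, N): D overlapped-by N ✓
(D, U): D overlapped-by U ✓
(D, V): D overlapped-by V ✓
(J, P): J overlapped-by P ✓
(L, A): L overlapped-by A ✓
(L, G): L overlapped-by G ✓
(L, N): L overlapped-by N ✓
(L, U): L overlapped-by U ✓
(L, V): L overlapped-by V ✓
(L, Z): L overlapped-by Z ✓
(N, P): N overlapped-by P ✓
(P, R): P overlapped-by R ✓
(U, P): U overlapped-by P ✓
(V, A): V overlapped-by A ✓
(V, J): V overlapped-by J ✓
(V, N): V overlapped-by N ✓
(V, U): V overlapped-by U ✓
(Z, A): Z overlapped-by A ✓
(Z, G): Z overlapped-by G ✓
(Z, N): Z overlapped-by N ✓
... plus 1 further pairs not listed.
Count: 25.

25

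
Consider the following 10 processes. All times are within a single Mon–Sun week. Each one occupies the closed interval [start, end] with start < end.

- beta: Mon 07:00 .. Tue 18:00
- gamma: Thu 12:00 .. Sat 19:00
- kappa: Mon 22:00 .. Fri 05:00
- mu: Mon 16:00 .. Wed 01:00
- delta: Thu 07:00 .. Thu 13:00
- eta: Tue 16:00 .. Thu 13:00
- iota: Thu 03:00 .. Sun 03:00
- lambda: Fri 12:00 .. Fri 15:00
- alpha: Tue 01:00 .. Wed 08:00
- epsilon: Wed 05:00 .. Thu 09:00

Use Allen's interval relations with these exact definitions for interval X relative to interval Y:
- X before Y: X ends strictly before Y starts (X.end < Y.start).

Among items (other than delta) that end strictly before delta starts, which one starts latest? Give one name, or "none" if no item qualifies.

Target delta = [Thu 07:00, Thu 13:00].
alpha [Tue 01:00, Wed 08:00] → before → candidate.
beta [Mon 07:00, Tue 18:00] → before → candidate.
epsilon [Wed 05:00, Thu 09:00] → overlaps → excluded.
eta [Tue 16:00, Thu 13:00] → finished-by → excluded.
gamma [Thu 12:00, Sat 19:00] → overlapped-by → excluded.
iota [Thu 03:00, Sun 03:00] → contains → excluded.
kappa [Mon 22:00, Fri 05:00] → contains → excluded.
lambda [Fri 12:00, Fri 15:00] → after → excluded.
mu [Mon 16:00, Wed 01:00] → before → candidate.
Among candidates, latest start is Tue 01:00 → alpha.

alpha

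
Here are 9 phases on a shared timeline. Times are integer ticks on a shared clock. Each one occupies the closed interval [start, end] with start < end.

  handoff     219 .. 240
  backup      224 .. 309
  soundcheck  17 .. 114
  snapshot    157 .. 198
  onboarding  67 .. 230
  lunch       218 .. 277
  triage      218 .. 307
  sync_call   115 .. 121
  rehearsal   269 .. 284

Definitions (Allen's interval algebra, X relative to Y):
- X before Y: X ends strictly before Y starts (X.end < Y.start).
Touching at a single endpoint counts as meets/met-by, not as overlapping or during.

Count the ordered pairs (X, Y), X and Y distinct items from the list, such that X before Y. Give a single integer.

20

Checking all 72 ordered pairs for relation 'before'; matching pairs in alphabetical order:
(handoff, rehearsal): handoff before rehearsal ✓
(onboarding, rehearsal): onboarding before rehearsal ✓
(snapshot, backup): snapshot before backup ✓
(snapshot, handoff): snapshot before handoff ✓
(snapshot, lunch): snapshot before lunch ✓
(snapshot, rehearsal): snapshot before rehearsal ✓
(snapshot, triage): snapshot before triage ✓
(soundcheck, backup): soundcheck before backup ✓
(soundcheck, handoff): soundcheck before handoff ✓
(soundcheck, lunch): soundcheck before lunch ✓
(soundcheck, rehearsal): soundcheck before rehearsal ✓
(soundcheck, snapshot): soundcheck before snapshot ✓
(soundcheck, sync_call): soundcheck before sync_call ✓
(soundcheck, triage): soundcheck before triage ✓
(sync_call, backup): sync_call before backup ✓
(sync_call, handoff): sync_call before handoff ✓
(sync_call, lunch): sync_call before lunch ✓
(sync_call, rehearsal): sync_call before rehearsal ✓
(sync_call, snapshot): sync_call before snapshot ✓
(sync_call, triage): sync_call before triage ✓
Count: 20.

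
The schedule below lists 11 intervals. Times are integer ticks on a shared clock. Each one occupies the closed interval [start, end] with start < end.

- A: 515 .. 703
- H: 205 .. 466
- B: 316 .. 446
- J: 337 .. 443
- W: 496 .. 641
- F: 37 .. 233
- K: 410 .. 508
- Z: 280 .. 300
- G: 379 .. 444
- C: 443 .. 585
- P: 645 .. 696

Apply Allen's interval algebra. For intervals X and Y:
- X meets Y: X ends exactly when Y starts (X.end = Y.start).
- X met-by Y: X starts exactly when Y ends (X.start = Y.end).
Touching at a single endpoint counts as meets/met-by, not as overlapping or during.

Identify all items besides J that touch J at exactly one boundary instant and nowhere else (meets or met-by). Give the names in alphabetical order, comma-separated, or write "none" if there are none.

Target J = [337, 443].
A [515, 703] → after → no.
B [316, 446] → contains → no.
C [443, 585] → met-by → yes.
F [37, 233] → before → no.
G [379, 444] → overlapped-by → no.
H [205, 466] → contains → no.
K [410, 508] → overlapped-by → no.
P [645, 696] → after → no.
W [496, 641] → after → no.
Z [280, 300] → before → no.
Result: C.

C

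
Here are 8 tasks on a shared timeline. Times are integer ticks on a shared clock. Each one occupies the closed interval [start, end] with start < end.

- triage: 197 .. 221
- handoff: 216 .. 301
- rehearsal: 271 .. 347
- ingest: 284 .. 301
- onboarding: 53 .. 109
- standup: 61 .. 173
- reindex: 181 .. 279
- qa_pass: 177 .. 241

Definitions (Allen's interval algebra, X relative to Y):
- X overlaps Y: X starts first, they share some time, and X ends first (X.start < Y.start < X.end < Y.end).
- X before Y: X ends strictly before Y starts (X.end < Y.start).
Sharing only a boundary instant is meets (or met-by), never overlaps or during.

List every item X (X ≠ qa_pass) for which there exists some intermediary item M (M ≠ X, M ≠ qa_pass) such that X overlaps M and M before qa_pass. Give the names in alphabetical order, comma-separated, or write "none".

onboarding

Target qa_pass = [177, 241].
Intermediaries M with M before qa_pass: onboarding, standup.
Via onboarding — items with X overlaps onboarding: none.
Via standup — items with X overlaps standup: onboarding.
Union: onboarding.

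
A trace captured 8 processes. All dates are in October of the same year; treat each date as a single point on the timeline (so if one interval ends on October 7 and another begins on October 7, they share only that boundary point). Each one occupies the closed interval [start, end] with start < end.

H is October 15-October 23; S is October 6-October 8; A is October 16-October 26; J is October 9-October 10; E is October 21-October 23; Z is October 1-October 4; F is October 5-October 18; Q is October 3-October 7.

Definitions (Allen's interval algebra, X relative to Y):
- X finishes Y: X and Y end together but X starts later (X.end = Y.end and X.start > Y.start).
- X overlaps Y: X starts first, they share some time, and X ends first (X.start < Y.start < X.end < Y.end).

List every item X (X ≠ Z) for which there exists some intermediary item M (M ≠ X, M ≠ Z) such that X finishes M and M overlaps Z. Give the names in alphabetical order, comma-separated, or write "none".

none

Target Z = [October 1, October 4].
Intermediaries M with M overlaps Z: none.
Union: none.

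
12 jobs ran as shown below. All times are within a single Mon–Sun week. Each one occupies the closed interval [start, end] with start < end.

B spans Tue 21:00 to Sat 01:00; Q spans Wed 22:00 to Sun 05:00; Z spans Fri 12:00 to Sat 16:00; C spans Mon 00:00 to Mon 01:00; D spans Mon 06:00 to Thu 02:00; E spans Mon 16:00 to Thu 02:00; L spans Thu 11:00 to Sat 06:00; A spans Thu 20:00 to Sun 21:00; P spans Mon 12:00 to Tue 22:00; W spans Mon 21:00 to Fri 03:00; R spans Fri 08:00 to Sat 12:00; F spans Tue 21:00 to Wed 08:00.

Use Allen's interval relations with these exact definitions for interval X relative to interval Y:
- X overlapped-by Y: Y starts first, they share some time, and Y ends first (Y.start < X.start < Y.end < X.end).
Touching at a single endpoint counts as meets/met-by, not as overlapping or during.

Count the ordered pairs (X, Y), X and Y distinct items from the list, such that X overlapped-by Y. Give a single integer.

Checking all 132 ordered pairs for relation 'overlapped-by'; matching pairs in alphabetical order:
(A, B): A overlapped-by B ✓
(A, L): A overlapped-by L ✓
(A, Q): A overlapped-by Q ✓
(A, W): A overlapped-by W ✓
(B, D): B overlapped-by D ✓
(B, E): B overlapped-by E ✓
(B, P): B overlapped-by P ✓
(B, W): B overlapped-by W ✓
(E, P): E overlapped-by P ✓
(F, P): F overlapped-by P ✓
(L, B): L overlapped-by B ✓
(L, W): L overlapped-by W ✓
(Q, B): Q overlapped-by B ✓
(Q, D): Q overlapped-by D ✓
(Q, E): Q overlapped-by E ✓
(Q, W): Q overlapped-by W ✓
(R, B): R overlapped-by B ✓
(R, L): R overlapped-by L ✓
(W, D): W overlapped-by D ✓
(W, E): W overlapped-by E ✓
(W, P): W overlapped-by P ✓
(Z, B): Z overlapped-by B ✓
(Z, L): Z overlapped-by L ✓
(Z, R): Z overlapped-by R ✓
Count: 24.

24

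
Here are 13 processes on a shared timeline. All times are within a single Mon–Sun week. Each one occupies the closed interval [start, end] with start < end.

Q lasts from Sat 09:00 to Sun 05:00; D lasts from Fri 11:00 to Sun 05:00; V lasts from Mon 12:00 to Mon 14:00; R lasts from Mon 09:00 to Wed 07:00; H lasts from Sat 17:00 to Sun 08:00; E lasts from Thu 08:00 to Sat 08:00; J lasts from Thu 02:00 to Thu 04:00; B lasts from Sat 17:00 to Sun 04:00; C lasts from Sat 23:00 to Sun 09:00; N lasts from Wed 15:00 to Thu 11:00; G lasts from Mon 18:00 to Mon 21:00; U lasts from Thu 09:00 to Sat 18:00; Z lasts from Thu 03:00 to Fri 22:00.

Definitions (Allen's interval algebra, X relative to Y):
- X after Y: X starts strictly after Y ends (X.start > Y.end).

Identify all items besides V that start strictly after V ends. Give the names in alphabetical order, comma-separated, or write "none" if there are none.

Target V = [Mon 12:00, Mon 14:00].
B [Sat 17:00, Sun 04:00] → after → yes.
C [Sat 23:00, Sun 09:00] → after → yes.
D [Fri 11:00, Sun 05:00] → after → yes.
E [Thu 08:00, Sat 08:00] → after → yes.
G [Mon 18:00, Mon 21:00] → after → yes.
H [Sat 17:00, Sun 08:00] → after → yes.
J [Thu 02:00, Thu 04:00] → after → yes.
N [Wed 15:00, Thu 11:00] → after → yes.
Q [Sat 09:00, Sun 05:00] → after → yes.
R [Mon 09:00, Wed 07:00] → contains → no.
U [Thu 09:00, Sat 18:00] → after → yes.
Z [Thu 03:00, Fri 22:00] → after → yes.
Result: B, C, D, E, G, H, J, N, Q, U, Z.

B, C, D, E, G, H, J, N, Q, U, Z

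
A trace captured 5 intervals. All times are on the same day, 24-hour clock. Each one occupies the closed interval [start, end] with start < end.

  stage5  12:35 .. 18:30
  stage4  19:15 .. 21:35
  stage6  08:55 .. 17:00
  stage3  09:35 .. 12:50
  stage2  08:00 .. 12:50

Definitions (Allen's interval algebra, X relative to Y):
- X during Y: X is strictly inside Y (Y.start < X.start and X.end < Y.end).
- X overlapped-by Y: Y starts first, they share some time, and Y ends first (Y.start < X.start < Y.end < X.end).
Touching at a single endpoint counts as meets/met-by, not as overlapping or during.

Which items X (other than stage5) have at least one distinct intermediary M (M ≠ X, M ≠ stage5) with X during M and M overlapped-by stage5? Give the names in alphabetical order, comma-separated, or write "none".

none

Target stage5 = [12:35, 18:30].
Intermediaries M with M overlapped-by stage5: none.
Union: none.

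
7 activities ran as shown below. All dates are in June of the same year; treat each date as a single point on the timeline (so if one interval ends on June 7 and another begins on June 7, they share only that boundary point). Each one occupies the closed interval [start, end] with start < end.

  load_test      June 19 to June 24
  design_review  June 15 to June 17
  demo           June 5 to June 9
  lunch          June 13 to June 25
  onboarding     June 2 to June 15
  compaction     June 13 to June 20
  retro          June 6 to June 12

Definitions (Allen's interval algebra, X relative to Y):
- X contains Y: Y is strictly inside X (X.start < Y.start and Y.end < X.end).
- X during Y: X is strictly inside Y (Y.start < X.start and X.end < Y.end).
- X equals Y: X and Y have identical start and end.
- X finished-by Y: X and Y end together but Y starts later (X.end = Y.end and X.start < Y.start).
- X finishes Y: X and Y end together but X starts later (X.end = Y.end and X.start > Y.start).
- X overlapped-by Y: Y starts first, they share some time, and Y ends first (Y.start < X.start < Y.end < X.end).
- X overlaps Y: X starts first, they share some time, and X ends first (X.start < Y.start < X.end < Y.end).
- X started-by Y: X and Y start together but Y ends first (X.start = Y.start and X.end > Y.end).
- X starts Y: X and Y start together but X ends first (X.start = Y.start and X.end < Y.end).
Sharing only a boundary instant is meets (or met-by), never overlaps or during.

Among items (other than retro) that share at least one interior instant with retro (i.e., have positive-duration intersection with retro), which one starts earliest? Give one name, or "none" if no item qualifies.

Target retro = [June 6, June 12].
compaction [June 13, June 20] → after → excluded.
demo [June 5, June 9] → overlaps → candidate.
design_review [June 15, June 17] → after → excluded.
load_test [June 19, June 24] → after → excluded.
lunch [June 13, June 25] → after → excluded.
onboarding [June 2, June 15] → contains → candidate.
Among candidates, earliest start is June 2 → onboarding.

onboarding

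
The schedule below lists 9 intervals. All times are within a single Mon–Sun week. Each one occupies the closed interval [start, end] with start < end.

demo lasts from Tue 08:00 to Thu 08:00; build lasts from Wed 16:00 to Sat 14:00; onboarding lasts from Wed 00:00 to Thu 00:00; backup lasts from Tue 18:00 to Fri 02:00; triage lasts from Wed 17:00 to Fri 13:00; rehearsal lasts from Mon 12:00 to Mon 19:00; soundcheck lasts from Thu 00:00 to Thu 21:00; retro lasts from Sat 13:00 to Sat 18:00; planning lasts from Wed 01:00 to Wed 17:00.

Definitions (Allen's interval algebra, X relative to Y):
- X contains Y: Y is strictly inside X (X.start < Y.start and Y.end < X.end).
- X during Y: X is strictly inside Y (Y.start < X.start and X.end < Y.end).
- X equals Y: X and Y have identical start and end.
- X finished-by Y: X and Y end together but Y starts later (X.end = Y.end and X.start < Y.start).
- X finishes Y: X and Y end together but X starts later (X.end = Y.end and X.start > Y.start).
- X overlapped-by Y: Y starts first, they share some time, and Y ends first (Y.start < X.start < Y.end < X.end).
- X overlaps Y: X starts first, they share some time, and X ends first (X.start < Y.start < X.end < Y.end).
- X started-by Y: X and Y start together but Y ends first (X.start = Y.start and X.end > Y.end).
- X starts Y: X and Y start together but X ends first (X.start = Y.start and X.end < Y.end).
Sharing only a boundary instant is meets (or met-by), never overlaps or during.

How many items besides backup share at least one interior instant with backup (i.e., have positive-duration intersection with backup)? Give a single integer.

Target backup = [Tue 18:00, Fri 02:00].
build [Wed 16:00, Sat 14:00] → overlapped-by → counts.
demo [Tue 08:00, Thu 08:00] → overlaps → counts.
onboarding [Wed 00:00, Thu 00:00] → during → counts.
planning [Wed 01:00, Wed 17:00] → during → counts.
rehearsal [Mon 12:00, Mon 19:00] → before → no.
retro [Sat 13:00, Sat 18:00] → after → no.
soundcheck [Thu 00:00, Thu 21:00] → during → counts.
triage [Wed 17:00, Fri 13:00] → overlapped-by → counts.
Total: 6.

6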